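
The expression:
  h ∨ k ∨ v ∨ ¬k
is always true.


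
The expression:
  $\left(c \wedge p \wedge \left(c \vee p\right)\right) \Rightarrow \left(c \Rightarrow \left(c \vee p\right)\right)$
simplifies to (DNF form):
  $\text{True}$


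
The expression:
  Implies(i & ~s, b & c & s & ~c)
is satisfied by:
  {s: True, i: False}
  {i: False, s: False}
  {i: True, s: True}


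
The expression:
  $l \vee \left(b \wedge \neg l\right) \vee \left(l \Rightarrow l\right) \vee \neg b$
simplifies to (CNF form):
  $\text{True}$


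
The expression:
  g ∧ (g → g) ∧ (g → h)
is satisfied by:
  {h: True, g: True}


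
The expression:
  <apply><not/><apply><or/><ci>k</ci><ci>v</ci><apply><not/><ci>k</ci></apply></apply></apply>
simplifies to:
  <false/>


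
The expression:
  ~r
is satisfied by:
  {r: False}


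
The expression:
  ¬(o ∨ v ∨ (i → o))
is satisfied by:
  {i: True, v: False, o: False}


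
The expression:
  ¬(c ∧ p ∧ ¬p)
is always true.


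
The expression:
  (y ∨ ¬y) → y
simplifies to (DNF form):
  y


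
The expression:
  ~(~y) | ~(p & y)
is always true.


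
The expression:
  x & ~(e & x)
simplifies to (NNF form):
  x & ~e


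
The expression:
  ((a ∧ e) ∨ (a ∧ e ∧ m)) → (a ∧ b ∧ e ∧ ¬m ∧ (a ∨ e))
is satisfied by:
  {b: True, m: False, e: False, a: False}
  {b: False, m: False, e: False, a: False}
  {b: True, m: True, e: False, a: False}
  {m: True, b: False, e: False, a: False}
  {b: True, a: True, m: False, e: False}
  {a: True, b: False, m: False, e: False}
  {b: True, a: True, m: True, e: False}
  {a: True, m: True, b: False, e: False}
  {e: True, b: True, a: False, m: False}
  {e: True, a: False, m: False, b: False}
  {b: True, e: True, m: True, a: False}
  {e: True, m: True, a: False, b: False}
  {b: True, e: True, a: True, m: False}


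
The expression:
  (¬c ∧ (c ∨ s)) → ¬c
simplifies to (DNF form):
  True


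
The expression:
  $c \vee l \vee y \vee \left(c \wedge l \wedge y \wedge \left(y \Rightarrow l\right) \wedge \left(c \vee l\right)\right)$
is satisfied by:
  {y: True, l: True, c: True}
  {y: True, l: True, c: False}
  {y: True, c: True, l: False}
  {y: True, c: False, l: False}
  {l: True, c: True, y: False}
  {l: True, c: False, y: False}
  {c: True, l: False, y: False}


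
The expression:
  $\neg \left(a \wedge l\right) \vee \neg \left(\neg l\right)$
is always true.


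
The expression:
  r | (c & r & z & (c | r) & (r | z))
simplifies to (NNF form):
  r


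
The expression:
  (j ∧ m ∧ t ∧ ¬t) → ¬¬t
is always true.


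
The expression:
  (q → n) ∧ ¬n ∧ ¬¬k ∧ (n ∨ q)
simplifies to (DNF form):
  False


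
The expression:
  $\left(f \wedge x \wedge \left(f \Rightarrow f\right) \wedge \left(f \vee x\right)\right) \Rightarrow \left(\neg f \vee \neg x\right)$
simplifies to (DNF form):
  $\neg f \vee \neg x$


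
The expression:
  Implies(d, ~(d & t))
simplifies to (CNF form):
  ~d | ~t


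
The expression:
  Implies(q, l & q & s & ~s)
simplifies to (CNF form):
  ~q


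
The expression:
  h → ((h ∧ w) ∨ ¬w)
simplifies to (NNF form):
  True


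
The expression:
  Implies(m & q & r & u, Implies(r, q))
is always true.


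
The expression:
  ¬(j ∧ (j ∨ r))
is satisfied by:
  {j: False}


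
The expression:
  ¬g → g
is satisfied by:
  {g: True}


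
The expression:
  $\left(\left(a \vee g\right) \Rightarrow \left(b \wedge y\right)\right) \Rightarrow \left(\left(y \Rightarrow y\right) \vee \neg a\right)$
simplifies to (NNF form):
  $\text{True}$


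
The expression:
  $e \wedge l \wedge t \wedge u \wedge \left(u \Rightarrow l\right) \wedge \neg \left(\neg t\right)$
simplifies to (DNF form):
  $e \wedge l \wedge t \wedge u$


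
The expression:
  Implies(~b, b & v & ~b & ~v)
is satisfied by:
  {b: True}


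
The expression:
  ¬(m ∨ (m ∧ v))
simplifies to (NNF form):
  ¬m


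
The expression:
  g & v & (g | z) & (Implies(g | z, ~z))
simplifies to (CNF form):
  g & v & ~z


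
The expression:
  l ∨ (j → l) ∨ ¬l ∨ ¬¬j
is always true.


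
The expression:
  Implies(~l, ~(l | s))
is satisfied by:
  {l: True, s: False}
  {s: False, l: False}
  {s: True, l: True}


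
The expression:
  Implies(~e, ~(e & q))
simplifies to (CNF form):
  True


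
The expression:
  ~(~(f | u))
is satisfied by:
  {u: True, f: True}
  {u: True, f: False}
  {f: True, u: False}


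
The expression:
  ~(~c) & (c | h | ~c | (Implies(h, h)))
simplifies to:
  c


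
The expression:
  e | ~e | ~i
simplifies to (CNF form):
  True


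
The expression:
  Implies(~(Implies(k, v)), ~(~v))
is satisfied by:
  {v: True, k: False}
  {k: False, v: False}
  {k: True, v: True}


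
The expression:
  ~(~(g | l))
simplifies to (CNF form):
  g | l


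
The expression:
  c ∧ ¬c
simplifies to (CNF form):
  False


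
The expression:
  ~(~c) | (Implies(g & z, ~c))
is always true.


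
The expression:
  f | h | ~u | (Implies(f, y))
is always true.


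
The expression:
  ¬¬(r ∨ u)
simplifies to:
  r ∨ u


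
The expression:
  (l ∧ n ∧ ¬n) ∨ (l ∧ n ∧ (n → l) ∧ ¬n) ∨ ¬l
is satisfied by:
  {l: False}


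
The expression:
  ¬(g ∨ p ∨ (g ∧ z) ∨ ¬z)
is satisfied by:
  {z: True, g: False, p: False}


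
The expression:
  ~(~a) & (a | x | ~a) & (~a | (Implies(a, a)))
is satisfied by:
  {a: True}


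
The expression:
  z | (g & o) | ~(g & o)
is always true.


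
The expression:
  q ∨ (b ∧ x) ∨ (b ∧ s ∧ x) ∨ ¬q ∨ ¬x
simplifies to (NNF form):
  True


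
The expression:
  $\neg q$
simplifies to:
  $\neg q$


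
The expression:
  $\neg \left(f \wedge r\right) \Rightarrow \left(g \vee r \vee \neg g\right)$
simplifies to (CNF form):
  $\text{True}$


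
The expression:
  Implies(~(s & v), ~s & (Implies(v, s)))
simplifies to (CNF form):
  (s | ~s) & (s | ~v) & (v | ~s) & (v | ~v)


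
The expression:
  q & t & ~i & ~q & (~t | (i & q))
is never true.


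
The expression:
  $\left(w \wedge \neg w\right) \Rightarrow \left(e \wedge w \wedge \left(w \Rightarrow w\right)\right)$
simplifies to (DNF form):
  $\text{True}$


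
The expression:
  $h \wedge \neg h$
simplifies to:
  $\text{False}$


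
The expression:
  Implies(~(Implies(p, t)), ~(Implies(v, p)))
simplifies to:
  t | ~p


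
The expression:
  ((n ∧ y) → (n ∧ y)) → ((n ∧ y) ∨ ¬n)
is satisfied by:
  {y: True, n: False}
  {n: False, y: False}
  {n: True, y: True}


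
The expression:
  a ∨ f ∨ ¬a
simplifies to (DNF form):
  True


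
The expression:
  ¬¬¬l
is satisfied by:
  {l: False}


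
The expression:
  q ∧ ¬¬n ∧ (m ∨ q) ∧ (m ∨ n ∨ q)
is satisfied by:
  {q: True, n: True}


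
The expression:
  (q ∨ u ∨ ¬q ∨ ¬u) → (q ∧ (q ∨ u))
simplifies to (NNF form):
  q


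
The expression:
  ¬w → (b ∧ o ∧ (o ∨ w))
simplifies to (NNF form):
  w ∨ (b ∧ o)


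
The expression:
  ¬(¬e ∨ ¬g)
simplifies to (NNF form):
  e ∧ g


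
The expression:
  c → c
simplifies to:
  True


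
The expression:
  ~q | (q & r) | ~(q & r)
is always true.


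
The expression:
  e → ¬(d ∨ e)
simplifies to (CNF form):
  ¬e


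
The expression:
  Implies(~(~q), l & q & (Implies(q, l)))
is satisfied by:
  {l: True, q: False}
  {q: False, l: False}
  {q: True, l: True}


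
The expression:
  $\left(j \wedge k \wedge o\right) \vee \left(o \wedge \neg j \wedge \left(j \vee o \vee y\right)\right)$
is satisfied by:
  {k: True, o: True, j: False}
  {o: True, j: False, k: False}
  {j: True, k: True, o: True}


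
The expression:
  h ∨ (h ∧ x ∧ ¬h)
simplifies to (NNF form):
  h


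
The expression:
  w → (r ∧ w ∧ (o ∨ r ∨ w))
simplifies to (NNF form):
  r ∨ ¬w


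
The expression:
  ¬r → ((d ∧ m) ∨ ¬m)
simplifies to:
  d ∨ r ∨ ¬m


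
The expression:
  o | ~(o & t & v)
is always true.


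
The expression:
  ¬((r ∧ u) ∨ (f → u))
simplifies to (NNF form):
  f ∧ ¬u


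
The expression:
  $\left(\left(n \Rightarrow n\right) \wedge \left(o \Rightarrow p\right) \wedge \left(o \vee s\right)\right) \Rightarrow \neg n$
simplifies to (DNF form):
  $\left(o \wedge \neg p\right) \vee \left(\neg o \wedge \neg s\right) \vee \neg n$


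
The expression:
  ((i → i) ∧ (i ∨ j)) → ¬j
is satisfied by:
  {j: False}


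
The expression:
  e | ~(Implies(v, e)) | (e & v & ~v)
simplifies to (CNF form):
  e | v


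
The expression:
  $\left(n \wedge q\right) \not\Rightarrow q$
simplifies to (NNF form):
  $\text{False}$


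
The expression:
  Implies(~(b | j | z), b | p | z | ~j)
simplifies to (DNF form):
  True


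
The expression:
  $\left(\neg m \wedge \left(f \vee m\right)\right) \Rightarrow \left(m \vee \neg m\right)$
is always true.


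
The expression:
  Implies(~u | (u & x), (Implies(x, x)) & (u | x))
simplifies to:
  u | x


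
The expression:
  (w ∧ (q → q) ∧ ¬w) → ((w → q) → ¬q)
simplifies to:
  True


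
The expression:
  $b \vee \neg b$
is always true.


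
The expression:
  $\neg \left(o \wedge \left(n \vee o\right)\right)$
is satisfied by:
  {o: False}


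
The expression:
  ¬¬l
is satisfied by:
  {l: True}


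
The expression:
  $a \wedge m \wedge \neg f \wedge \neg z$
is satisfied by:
  {a: True, m: True, z: False, f: False}


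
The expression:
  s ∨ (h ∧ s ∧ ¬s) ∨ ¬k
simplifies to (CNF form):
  s ∨ ¬k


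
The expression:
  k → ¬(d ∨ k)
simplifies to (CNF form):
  ¬k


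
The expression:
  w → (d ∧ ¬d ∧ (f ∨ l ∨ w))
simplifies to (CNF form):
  ¬w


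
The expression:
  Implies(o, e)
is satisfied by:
  {e: True, o: False}
  {o: False, e: False}
  {o: True, e: True}


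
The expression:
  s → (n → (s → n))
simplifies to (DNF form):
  True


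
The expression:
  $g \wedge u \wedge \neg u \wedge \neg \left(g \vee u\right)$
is never true.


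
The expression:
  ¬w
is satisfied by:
  {w: False}


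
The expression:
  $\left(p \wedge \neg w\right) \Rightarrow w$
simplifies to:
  $w \vee \neg p$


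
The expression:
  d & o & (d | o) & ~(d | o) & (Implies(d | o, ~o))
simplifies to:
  False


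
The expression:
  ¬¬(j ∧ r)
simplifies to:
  j ∧ r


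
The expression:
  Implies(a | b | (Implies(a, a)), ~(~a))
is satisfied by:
  {a: True}


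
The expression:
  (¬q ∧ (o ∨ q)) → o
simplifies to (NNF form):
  True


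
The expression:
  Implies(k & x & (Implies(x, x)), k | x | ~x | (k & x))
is always true.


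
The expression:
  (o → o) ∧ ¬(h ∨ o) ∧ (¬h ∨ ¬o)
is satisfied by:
  {o: False, h: False}


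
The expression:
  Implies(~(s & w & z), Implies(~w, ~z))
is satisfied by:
  {w: True, z: False}
  {z: False, w: False}
  {z: True, w: True}


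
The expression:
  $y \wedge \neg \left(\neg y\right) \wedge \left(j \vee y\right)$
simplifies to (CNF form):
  $y$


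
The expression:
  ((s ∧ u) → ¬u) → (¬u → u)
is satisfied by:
  {u: True}


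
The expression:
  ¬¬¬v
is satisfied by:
  {v: False}


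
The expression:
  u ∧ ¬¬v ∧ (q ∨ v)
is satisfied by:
  {u: True, v: True}


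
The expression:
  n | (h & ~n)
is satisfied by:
  {n: True, h: True}
  {n: True, h: False}
  {h: True, n: False}


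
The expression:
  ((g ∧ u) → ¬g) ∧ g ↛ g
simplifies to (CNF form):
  False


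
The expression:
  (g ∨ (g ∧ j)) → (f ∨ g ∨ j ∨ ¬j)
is always true.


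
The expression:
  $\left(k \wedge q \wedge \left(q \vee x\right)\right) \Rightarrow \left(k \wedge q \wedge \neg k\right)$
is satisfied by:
  {k: False, q: False}
  {q: True, k: False}
  {k: True, q: False}


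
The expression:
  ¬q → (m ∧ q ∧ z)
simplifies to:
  q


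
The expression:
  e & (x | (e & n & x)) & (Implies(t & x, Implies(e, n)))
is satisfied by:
  {e: True, n: True, x: True, t: False}
  {e: True, x: True, t: False, n: False}
  {e: True, n: True, t: True, x: True}


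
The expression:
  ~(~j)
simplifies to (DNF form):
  j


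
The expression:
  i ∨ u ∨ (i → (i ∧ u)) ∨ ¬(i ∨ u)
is always true.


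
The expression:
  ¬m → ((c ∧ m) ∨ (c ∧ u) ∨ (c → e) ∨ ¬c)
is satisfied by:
  {u: True, m: True, e: True, c: False}
  {u: True, m: True, e: False, c: False}
  {u: True, e: True, c: False, m: False}
  {u: True, e: False, c: False, m: False}
  {m: True, e: True, c: False, u: False}
  {m: True, e: False, c: False, u: False}
  {e: True, m: False, c: False, u: False}
  {e: False, m: False, c: False, u: False}
  {u: True, m: True, c: True, e: True}
  {u: True, m: True, c: True, e: False}
  {u: True, c: True, e: True, m: False}
  {u: True, c: True, e: False, m: False}
  {c: True, m: True, e: True, u: False}
  {c: True, m: True, e: False, u: False}
  {c: True, e: True, m: False, u: False}


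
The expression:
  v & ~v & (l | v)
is never true.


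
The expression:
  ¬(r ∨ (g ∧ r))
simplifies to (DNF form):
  ¬r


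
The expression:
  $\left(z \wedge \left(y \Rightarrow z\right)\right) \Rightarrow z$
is always true.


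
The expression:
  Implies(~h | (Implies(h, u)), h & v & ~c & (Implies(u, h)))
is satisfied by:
  {h: True, v: True, c: False, u: False}
  {h: True, c: False, u: False, v: False}
  {h: True, v: True, c: True, u: False}
  {h: True, c: True, u: False, v: False}
  {h: True, u: True, v: True, c: False}


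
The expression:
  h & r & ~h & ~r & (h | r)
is never true.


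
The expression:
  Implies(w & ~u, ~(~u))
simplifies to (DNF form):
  u | ~w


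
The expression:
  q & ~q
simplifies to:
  False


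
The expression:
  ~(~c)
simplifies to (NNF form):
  c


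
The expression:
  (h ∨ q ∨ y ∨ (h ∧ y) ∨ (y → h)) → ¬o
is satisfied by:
  {o: False}


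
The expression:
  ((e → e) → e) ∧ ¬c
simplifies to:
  e ∧ ¬c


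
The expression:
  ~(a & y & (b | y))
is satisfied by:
  {y: False, a: False}
  {a: True, y: False}
  {y: True, a: False}


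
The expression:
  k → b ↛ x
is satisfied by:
  {b: True, x: False, k: False}
  {x: False, k: False, b: False}
  {b: True, x: True, k: False}
  {x: True, b: False, k: False}
  {k: True, b: True, x: False}


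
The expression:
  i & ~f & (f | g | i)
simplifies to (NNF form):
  i & ~f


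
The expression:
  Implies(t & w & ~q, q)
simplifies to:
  q | ~t | ~w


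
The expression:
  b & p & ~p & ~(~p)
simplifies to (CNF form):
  False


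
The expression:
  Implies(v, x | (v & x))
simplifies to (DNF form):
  x | ~v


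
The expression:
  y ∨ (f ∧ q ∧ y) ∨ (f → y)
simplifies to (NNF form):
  y ∨ ¬f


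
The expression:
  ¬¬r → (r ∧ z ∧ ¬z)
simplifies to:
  ¬r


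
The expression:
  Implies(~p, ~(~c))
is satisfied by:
  {c: True, p: True}
  {c: True, p: False}
  {p: True, c: False}


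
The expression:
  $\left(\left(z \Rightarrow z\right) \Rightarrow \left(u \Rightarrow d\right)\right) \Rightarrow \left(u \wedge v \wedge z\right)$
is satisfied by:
  {z: True, u: True, v: True, d: False}
  {z: True, u: True, v: False, d: False}
  {u: True, v: True, z: False, d: False}
  {u: True, z: False, v: False, d: False}
  {d: True, z: True, u: True, v: True}


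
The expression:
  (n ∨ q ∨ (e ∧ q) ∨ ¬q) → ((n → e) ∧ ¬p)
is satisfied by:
  {e: True, p: False, n: False}
  {p: False, n: False, e: False}
  {n: True, e: True, p: False}


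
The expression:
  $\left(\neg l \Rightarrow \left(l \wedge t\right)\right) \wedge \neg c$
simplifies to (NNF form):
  $l \wedge \neg c$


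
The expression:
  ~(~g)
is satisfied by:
  {g: True}


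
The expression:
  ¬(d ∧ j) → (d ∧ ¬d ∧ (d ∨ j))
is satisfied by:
  {j: True, d: True}


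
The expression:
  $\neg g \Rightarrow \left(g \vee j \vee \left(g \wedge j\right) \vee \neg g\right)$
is always true.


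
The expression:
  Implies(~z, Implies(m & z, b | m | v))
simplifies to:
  True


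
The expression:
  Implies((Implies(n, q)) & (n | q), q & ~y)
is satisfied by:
  {q: False, y: False}
  {y: True, q: False}
  {q: True, y: False}


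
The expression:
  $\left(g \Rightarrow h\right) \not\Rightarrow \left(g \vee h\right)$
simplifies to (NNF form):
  $\neg g \wedge \neg h$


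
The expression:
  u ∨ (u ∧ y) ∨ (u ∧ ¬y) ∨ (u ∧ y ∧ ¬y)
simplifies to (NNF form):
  u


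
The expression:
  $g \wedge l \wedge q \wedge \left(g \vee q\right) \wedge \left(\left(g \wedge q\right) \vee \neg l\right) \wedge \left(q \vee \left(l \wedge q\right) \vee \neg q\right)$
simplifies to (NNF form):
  $g \wedge l \wedge q$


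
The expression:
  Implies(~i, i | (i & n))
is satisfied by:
  {i: True}


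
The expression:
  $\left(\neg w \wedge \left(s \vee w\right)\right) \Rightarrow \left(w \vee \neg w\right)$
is always true.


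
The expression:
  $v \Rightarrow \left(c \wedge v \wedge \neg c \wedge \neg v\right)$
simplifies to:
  $\neg v$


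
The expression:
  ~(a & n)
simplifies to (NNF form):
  ~a | ~n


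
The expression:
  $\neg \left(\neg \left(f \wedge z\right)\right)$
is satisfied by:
  {z: True, f: True}


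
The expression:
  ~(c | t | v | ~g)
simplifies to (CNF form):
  g & ~c & ~t & ~v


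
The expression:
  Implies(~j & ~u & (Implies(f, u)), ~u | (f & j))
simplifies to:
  True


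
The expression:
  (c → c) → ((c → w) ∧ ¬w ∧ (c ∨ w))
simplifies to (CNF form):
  False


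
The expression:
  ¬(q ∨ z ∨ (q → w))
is never true.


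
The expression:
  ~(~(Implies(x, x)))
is always true.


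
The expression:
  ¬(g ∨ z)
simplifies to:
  ¬g ∧ ¬z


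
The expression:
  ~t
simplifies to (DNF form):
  ~t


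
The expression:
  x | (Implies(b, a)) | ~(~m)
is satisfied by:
  {a: True, x: True, m: True, b: False}
  {a: True, x: True, m: False, b: False}
  {a: True, m: True, b: False, x: False}
  {a: True, m: False, b: False, x: False}
  {x: True, m: True, b: False, a: False}
  {x: True, m: False, b: False, a: False}
  {m: True, x: False, b: False, a: False}
  {m: False, x: False, b: False, a: False}
  {a: True, x: True, b: True, m: True}
  {a: True, x: True, b: True, m: False}
  {a: True, b: True, m: True, x: False}
  {a: True, b: True, m: False, x: False}
  {b: True, x: True, m: True, a: False}
  {b: True, x: True, m: False, a: False}
  {b: True, m: True, x: False, a: False}


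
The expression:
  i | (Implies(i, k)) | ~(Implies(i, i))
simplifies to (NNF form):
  True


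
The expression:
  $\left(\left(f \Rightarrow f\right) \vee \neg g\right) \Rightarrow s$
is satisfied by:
  {s: True}


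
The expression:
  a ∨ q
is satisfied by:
  {a: True, q: True}
  {a: True, q: False}
  {q: True, a: False}


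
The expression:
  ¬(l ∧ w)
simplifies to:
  ¬l ∨ ¬w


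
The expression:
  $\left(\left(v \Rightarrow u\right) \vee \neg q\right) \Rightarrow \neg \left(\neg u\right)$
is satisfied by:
  {v: True, u: True, q: True}
  {v: True, u: True, q: False}
  {u: True, q: True, v: False}
  {u: True, q: False, v: False}
  {v: True, q: True, u: False}


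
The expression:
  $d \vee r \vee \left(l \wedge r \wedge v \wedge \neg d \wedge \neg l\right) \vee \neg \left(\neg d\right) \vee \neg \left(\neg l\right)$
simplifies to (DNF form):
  $d \vee l \vee r$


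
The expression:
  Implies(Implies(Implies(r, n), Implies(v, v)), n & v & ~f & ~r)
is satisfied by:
  {n: True, v: True, r: False, f: False}


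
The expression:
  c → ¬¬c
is always true.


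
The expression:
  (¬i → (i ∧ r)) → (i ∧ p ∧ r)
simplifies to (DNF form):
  (p ∧ r) ∨ ¬i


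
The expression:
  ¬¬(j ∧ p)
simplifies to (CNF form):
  j ∧ p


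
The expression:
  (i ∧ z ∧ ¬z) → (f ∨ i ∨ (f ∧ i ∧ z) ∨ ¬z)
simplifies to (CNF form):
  True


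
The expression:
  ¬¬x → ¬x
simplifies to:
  ¬x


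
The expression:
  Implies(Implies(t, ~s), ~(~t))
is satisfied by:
  {t: True}


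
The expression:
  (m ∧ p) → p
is always true.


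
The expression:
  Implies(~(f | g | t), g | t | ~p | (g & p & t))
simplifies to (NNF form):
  f | g | t | ~p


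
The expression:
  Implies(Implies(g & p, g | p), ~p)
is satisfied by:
  {p: False}


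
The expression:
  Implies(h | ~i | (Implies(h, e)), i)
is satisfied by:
  {i: True}


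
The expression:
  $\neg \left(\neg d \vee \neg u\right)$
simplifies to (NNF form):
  $d \wedge u$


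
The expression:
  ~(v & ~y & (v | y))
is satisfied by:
  {y: True, v: False}
  {v: False, y: False}
  {v: True, y: True}


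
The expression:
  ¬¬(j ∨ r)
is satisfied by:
  {r: True, j: True}
  {r: True, j: False}
  {j: True, r: False}


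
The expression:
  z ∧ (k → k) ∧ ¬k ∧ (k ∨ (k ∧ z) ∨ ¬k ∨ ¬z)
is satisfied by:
  {z: True, k: False}


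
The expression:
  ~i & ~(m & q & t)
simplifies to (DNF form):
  (~i & ~m) | (~i & ~q) | (~i & ~t)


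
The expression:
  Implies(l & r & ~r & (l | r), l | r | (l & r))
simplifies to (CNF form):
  True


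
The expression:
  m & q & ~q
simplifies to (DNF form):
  False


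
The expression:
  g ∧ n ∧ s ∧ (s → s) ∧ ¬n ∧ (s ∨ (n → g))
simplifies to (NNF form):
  False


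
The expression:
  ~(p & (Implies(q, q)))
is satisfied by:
  {p: False}


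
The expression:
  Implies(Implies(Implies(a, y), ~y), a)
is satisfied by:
  {a: True, y: True}
  {a: True, y: False}
  {y: True, a: False}


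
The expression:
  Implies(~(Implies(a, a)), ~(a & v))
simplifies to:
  True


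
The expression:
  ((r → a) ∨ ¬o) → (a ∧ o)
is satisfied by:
  {r: True, a: True, o: True}
  {r: True, o: True, a: False}
  {a: True, o: True, r: False}


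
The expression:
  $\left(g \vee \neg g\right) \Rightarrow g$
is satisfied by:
  {g: True}


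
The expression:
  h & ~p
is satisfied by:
  {h: True, p: False}


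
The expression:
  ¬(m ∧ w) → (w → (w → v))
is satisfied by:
  {m: True, v: True, w: False}
  {m: True, w: False, v: False}
  {v: True, w: False, m: False}
  {v: False, w: False, m: False}
  {m: True, v: True, w: True}
  {m: True, w: True, v: False}
  {v: True, w: True, m: False}


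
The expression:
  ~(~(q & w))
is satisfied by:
  {w: True, q: True}


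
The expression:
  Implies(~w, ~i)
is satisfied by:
  {w: True, i: False}
  {i: False, w: False}
  {i: True, w: True}


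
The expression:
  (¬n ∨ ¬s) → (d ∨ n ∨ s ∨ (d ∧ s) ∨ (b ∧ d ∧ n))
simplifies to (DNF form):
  d ∨ n ∨ s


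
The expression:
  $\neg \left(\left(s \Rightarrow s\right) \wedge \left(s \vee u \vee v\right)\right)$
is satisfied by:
  {u: False, v: False, s: False}


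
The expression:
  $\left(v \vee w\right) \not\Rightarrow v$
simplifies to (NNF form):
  $w \wedge \neg v$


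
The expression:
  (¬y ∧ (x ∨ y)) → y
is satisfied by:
  {y: True, x: False}
  {x: False, y: False}
  {x: True, y: True}


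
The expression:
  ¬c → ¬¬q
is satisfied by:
  {q: True, c: True}
  {q: True, c: False}
  {c: True, q: False}


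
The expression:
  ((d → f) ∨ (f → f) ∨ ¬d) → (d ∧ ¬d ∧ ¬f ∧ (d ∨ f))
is never true.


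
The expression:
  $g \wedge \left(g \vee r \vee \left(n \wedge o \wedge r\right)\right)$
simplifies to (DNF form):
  $g$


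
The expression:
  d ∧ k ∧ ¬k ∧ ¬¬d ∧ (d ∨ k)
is never true.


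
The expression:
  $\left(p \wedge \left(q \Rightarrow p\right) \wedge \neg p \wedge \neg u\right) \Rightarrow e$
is always true.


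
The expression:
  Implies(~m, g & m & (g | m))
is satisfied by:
  {m: True}


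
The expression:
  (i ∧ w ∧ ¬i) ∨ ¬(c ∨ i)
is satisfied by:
  {i: False, c: False}


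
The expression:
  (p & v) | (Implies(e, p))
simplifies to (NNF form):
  p | ~e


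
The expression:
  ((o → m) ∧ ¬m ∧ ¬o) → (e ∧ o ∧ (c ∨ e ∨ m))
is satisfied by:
  {o: True, m: True}
  {o: True, m: False}
  {m: True, o: False}


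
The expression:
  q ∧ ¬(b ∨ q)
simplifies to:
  False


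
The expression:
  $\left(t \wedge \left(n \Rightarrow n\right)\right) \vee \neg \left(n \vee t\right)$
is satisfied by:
  {t: True, n: False}
  {n: False, t: False}
  {n: True, t: True}


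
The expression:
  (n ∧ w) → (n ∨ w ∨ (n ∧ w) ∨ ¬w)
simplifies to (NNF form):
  True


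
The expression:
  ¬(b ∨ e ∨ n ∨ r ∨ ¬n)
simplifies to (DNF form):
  False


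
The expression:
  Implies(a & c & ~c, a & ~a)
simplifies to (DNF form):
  True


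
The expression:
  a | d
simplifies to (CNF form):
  a | d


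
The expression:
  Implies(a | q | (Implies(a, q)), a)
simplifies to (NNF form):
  a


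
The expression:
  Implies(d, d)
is always true.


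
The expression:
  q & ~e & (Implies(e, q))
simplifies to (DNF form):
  q & ~e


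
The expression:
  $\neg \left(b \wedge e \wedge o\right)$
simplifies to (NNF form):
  $\neg b \vee \neg e \vee \neg o$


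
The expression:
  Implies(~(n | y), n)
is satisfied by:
  {n: True, y: True}
  {n: True, y: False}
  {y: True, n: False}


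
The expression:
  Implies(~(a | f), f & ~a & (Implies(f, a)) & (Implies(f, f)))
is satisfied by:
  {a: True, f: True}
  {a: True, f: False}
  {f: True, a: False}


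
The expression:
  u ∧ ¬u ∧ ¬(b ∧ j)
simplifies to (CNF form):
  False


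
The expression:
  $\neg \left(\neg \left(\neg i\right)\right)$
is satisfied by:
  {i: False}


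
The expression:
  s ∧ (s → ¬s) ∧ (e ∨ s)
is never true.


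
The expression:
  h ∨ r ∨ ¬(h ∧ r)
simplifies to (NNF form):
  True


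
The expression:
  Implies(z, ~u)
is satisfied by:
  {u: False, z: False}
  {z: True, u: False}
  {u: True, z: False}


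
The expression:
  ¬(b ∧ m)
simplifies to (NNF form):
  ¬b ∨ ¬m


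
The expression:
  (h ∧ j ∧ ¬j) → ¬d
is always true.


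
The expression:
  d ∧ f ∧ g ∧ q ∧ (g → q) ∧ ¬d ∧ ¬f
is never true.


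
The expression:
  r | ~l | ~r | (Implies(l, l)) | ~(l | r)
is always true.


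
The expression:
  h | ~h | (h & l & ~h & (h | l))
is always true.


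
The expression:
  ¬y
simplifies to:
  ¬y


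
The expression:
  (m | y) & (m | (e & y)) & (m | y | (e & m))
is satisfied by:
  {y: True, m: True, e: True}
  {y: True, m: True, e: False}
  {m: True, e: True, y: False}
  {m: True, e: False, y: False}
  {y: True, e: True, m: False}


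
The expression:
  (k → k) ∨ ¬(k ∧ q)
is always true.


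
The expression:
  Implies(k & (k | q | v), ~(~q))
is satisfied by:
  {q: True, k: False}
  {k: False, q: False}
  {k: True, q: True}


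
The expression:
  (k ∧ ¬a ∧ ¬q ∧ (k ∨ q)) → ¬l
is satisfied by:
  {a: True, q: True, l: False, k: False}
  {a: True, l: False, k: False, q: False}
  {q: True, l: False, k: False, a: False}
  {q: False, l: False, k: False, a: False}
  {a: True, k: True, q: True, l: False}
  {a: True, k: True, q: False, l: False}
  {k: True, q: True, a: False, l: False}
  {k: True, a: False, l: False, q: False}
  {q: True, a: True, l: True, k: False}
  {a: True, l: True, q: False, k: False}
  {q: True, l: True, a: False, k: False}
  {l: True, a: False, k: False, q: False}
  {a: True, k: True, l: True, q: True}
  {a: True, k: True, l: True, q: False}
  {k: True, l: True, q: True, a: False}


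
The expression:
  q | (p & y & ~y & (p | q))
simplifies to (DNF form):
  q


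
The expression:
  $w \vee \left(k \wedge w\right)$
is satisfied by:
  {w: True}


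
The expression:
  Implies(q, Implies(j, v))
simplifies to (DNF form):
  v | ~j | ~q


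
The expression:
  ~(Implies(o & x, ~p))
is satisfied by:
  {p: True, x: True, o: True}


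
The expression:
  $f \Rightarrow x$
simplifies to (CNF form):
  $x \vee \neg f$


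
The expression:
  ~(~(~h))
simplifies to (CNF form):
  ~h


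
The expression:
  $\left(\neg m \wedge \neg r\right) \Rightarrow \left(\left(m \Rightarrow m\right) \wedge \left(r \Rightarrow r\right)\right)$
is always true.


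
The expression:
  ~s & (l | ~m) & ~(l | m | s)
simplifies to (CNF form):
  ~l & ~m & ~s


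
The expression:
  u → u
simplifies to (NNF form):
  True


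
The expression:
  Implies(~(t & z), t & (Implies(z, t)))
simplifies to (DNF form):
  t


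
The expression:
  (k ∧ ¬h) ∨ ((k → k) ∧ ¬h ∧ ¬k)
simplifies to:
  ¬h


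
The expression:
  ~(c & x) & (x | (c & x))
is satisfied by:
  {x: True, c: False}


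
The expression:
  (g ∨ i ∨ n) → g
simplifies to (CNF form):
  (g ∨ ¬i) ∧ (g ∨ ¬n)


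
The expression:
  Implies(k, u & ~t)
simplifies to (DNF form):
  ~k | (u & ~t)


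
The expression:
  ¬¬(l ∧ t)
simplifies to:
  l ∧ t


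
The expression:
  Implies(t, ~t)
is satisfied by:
  {t: False}


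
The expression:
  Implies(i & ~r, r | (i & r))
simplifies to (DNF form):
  r | ~i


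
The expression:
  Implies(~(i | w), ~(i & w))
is always true.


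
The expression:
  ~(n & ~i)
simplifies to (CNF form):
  i | ~n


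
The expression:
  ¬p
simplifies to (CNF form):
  ¬p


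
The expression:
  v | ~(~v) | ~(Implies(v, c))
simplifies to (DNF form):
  v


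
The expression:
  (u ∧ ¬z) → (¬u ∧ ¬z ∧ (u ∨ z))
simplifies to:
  z ∨ ¬u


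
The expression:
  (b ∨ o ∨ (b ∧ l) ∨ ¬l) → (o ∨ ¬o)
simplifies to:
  True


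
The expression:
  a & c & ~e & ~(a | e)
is never true.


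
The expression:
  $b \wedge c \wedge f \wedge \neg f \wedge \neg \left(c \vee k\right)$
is never true.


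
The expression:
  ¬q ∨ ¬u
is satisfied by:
  {u: False, q: False}
  {q: True, u: False}
  {u: True, q: False}


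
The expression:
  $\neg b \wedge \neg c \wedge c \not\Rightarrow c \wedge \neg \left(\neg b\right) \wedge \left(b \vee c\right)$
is never true.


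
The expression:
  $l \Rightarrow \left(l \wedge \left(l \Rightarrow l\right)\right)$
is always true.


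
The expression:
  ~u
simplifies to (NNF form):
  ~u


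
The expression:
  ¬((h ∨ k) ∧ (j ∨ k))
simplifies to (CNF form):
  ¬k ∧ (¬h ∨ ¬j)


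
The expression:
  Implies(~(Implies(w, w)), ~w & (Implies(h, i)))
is always true.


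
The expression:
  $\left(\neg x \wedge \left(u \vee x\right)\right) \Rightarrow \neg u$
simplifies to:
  $x \vee \neg u$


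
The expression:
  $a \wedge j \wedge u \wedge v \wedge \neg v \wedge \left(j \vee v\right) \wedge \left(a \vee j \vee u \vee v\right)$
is never true.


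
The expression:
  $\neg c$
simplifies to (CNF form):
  $\neg c$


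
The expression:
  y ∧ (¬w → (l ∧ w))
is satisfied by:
  {w: True, y: True}


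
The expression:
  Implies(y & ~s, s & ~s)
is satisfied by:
  {s: True, y: False}
  {y: False, s: False}
  {y: True, s: True}


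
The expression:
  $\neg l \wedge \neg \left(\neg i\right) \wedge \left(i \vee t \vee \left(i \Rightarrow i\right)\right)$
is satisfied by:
  {i: True, l: False}


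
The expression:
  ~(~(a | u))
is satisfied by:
  {a: True, u: True}
  {a: True, u: False}
  {u: True, a: False}


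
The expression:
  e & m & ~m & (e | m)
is never true.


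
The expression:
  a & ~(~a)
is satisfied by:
  {a: True}


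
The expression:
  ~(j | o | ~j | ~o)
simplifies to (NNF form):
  False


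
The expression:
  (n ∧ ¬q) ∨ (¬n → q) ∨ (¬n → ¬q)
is always true.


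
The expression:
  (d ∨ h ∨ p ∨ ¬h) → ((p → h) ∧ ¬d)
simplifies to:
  ¬d ∧ (h ∨ ¬p)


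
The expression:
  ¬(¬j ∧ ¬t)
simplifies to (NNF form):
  j ∨ t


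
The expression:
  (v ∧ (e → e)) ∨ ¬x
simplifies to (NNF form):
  v ∨ ¬x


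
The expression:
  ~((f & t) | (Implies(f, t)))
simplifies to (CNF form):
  f & ~t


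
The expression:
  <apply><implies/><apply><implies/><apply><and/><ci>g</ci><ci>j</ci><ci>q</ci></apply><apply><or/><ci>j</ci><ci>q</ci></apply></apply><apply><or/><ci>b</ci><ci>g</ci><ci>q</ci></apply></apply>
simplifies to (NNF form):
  <apply><or/><ci>b</ci><ci>g</ci><ci>q</ci></apply>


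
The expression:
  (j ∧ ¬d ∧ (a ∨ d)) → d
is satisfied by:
  {d: True, a: False, j: False}
  {d: False, a: False, j: False}
  {j: True, d: True, a: False}
  {j: True, d: False, a: False}
  {a: True, d: True, j: False}
  {a: True, d: False, j: False}
  {a: True, j: True, d: True}


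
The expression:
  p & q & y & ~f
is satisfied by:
  {p: True, y: True, q: True, f: False}


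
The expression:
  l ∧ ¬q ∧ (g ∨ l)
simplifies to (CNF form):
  l ∧ ¬q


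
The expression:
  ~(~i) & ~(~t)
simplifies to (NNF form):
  i & t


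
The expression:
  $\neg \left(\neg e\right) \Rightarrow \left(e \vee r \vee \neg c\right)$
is always true.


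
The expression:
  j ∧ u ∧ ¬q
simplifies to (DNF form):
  j ∧ u ∧ ¬q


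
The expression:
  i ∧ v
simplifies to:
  i ∧ v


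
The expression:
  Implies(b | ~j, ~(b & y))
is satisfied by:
  {y: False, b: False}
  {b: True, y: False}
  {y: True, b: False}


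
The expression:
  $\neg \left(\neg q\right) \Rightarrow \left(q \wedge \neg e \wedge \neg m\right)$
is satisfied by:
  {e: False, q: False, m: False}
  {m: True, e: False, q: False}
  {e: True, m: False, q: False}
  {m: True, e: True, q: False}
  {q: True, m: False, e: False}


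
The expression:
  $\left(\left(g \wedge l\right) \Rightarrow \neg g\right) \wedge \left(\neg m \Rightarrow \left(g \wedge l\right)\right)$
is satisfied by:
  {m: True, l: False, g: False}
  {g: True, m: True, l: False}
  {l: True, m: True, g: False}


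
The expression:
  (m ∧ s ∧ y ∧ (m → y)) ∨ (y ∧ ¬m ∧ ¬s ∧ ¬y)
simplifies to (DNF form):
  m ∧ s ∧ y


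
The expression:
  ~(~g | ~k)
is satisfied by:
  {g: True, k: True}


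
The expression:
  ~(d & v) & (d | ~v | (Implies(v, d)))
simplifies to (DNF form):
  ~v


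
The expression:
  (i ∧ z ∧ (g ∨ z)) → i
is always true.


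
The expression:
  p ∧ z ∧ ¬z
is never true.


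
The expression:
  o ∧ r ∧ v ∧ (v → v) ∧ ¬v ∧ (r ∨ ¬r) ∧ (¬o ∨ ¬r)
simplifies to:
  False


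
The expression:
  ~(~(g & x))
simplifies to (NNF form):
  g & x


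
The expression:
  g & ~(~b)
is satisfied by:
  {b: True, g: True}


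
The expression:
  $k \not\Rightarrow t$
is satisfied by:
  {k: True, t: False}


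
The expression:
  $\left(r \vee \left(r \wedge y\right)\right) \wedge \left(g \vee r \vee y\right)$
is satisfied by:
  {r: True}


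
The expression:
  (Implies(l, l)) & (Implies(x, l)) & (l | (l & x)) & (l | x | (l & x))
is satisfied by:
  {l: True}


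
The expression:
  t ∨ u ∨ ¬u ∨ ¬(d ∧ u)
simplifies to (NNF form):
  True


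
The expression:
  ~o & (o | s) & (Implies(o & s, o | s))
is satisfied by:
  {s: True, o: False}


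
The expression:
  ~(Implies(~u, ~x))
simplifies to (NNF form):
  x & ~u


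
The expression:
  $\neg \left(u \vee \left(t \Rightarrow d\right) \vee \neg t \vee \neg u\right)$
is never true.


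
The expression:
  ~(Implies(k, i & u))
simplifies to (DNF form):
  (k & ~i) | (k & ~u)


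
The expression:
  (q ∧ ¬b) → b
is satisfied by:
  {b: True, q: False}
  {q: False, b: False}
  {q: True, b: True}


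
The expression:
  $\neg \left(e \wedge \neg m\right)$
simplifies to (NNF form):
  $m \vee \neg e$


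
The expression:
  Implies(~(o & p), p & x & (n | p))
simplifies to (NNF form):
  p & (o | x)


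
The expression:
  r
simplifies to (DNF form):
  r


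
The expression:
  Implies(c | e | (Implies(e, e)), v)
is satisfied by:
  {v: True}


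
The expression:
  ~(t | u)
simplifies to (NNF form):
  ~t & ~u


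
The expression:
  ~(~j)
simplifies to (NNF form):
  j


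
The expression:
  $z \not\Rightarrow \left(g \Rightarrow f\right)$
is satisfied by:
  {z: True, g: True, f: False}


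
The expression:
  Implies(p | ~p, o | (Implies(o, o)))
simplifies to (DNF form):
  True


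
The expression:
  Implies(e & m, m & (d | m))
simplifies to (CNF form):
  True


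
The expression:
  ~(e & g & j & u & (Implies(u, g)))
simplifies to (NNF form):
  ~e | ~g | ~j | ~u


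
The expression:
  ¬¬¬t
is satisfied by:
  {t: False}


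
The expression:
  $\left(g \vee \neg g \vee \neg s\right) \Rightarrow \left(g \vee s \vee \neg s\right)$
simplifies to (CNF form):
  $\text{True}$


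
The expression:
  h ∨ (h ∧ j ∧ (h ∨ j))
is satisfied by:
  {h: True}


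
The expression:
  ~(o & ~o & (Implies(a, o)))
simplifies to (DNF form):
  True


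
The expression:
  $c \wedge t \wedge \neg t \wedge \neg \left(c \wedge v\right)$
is never true.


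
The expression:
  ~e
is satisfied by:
  {e: False}


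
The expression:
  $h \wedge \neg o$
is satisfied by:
  {h: True, o: False}


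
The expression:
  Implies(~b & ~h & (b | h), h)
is always true.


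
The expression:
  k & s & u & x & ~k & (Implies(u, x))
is never true.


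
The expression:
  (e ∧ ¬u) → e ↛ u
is always true.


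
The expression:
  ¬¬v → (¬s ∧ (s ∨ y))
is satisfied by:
  {y: True, v: False, s: False}
  {y: False, v: False, s: False}
  {s: True, y: True, v: False}
  {s: True, y: False, v: False}
  {v: True, y: True, s: False}


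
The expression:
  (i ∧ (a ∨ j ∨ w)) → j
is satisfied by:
  {j: True, a: False, i: False, w: False}
  {w: True, j: True, a: False, i: False}
  {j: True, a: True, w: False, i: False}
  {w: True, j: True, a: True, i: False}
  {w: False, a: False, j: False, i: False}
  {w: True, a: False, j: False, i: False}
  {a: True, w: False, j: False, i: False}
  {w: True, a: True, j: False, i: False}
  {i: True, j: True, w: False, a: False}
  {i: True, w: True, j: True, a: False}
  {i: True, j: True, a: True, w: False}
  {i: True, w: True, j: True, a: True}
  {i: True, w: False, a: False, j: False}


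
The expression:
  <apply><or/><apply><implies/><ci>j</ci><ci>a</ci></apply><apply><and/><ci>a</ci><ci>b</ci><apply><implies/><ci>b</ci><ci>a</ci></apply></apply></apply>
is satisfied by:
  {a: True, j: False}
  {j: False, a: False}
  {j: True, a: True}
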